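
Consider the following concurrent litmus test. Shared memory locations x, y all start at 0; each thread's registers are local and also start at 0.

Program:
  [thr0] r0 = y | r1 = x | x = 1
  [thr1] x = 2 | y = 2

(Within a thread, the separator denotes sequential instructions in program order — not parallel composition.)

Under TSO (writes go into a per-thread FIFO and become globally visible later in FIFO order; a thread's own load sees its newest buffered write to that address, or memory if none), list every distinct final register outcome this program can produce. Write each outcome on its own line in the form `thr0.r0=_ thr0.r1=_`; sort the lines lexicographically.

thr0.r0=0 thr0.r1=0
thr0.r0=0 thr0.r1=2
thr0.r0=2 thr0.r1=2

outcome vector order: (thr0.r0,thr0.r1)
|TSO outcomes| = 3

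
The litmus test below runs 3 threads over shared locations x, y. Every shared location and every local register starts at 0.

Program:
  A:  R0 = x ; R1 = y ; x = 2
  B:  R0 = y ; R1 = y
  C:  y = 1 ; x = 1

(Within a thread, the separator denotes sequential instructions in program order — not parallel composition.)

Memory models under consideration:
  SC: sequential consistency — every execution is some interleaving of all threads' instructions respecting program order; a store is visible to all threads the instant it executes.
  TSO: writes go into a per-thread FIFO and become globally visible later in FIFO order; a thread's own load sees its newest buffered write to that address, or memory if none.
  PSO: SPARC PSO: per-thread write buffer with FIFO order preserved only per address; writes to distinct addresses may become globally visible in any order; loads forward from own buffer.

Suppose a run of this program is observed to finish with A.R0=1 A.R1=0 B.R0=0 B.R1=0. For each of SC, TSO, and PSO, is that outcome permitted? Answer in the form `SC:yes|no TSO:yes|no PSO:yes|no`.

SC:no TSO:no PSO:yes

outcome vector order: (A.R0,A.R1,B.R0,B.R1)
[SC] allowed = {0000 0001 0011 0100 0101 0111 1100 1101 1111}
[TSO] allowed = {0000 0001 0011 0100 0101 0111 1100 1101 1111}
[PSO] allowed = {0000 0001 0011 0100 0101 0111 1000 1001 1011 1100 1101 1111}
target 1000 ∈ {PSO}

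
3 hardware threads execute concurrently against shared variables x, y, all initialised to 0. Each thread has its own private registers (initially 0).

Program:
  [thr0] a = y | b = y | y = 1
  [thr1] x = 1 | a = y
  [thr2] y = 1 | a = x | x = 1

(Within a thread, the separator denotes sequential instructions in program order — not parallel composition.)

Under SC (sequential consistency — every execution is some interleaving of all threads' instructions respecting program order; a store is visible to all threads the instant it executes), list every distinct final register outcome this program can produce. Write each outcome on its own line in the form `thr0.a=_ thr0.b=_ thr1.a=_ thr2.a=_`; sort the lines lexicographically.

outcome vector order: (thr0.a,thr0.b,thr1.a,thr2.a)
|SC outcomes| = 9

thr0.a=0 thr0.b=0 thr1.a=0 thr2.a=1
thr0.a=0 thr0.b=0 thr1.a=1 thr2.a=0
thr0.a=0 thr0.b=0 thr1.a=1 thr2.a=1
thr0.a=0 thr0.b=1 thr1.a=0 thr2.a=1
thr0.a=0 thr0.b=1 thr1.a=1 thr2.a=0
thr0.a=0 thr0.b=1 thr1.a=1 thr2.a=1
thr0.a=1 thr0.b=1 thr1.a=0 thr2.a=1
thr0.a=1 thr0.b=1 thr1.a=1 thr2.a=0
thr0.a=1 thr0.b=1 thr1.a=1 thr2.a=1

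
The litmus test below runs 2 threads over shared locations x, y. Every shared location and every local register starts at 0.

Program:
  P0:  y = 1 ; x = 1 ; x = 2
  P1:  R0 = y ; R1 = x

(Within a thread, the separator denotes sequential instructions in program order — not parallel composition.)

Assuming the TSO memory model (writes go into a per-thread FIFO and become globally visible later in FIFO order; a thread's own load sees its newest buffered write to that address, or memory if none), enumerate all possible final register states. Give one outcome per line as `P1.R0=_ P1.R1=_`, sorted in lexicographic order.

P1.R0=0 P1.R1=0
P1.R0=0 P1.R1=1
P1.R0=0 P1.R1=2
P1.R0=1 P1.R1=0
P1.R0=1 P1.R1=1
P1.R0=1 P1.R1=2

outcome vector order: (P1.R0,P1.R1)
|TSO outcomes| = 6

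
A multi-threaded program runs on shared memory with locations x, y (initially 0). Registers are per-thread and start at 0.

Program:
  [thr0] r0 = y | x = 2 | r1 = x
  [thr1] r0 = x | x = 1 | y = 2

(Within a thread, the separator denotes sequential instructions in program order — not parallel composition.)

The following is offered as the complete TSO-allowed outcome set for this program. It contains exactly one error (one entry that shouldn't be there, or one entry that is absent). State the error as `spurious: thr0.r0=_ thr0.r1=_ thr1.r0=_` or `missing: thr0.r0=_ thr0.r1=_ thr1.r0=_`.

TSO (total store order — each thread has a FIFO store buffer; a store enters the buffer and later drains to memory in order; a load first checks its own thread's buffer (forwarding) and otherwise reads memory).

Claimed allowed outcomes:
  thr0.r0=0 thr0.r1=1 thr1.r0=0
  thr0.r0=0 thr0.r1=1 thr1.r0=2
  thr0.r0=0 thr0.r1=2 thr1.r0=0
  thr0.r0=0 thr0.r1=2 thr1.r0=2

missing: thr0.r0=2 thr0.r1=2 thr1.r0=0

outcome vector order: (thr0.r0,thr0.r1,thr1.r0)
under TSO → 010, 012, 020, 022, 220
TSO∖claimed = {220}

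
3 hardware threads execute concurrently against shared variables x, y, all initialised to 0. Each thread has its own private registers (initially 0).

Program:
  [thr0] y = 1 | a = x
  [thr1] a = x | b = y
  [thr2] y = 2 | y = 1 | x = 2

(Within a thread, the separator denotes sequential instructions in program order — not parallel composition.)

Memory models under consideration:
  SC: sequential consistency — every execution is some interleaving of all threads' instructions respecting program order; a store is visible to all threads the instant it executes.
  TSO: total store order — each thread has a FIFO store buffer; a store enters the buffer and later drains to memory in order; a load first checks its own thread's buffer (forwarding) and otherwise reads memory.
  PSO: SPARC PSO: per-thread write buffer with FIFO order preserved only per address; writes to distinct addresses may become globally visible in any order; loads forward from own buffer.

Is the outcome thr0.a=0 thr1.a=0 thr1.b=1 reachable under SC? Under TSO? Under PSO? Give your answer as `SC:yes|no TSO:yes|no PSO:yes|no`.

outcome vector order: (thr0.a,thr1.a,thr1.b)
SC: 8 outcomes — {0/0/0, 0/0/1, 0/0/2, 0/2/1, 2/0/0, 2/0/1, 2/0/2, 2/2/1}
TSO: 8 outcomes — {0/0/0, 0/0/1, 0/0/2, 0/2/1, 2/0/0, 2/0/1, 2/0/2, 2/2/1}
PSO: 12 outcomes — {0/0/0, 0/0/1, 0/0/2, 0/2/0, 0/2/1, 0/2/2, 2/0/0, 2/0/1, 2/0/2, 2/2/0, 2/2/1, 2/2/2}
target 0/0/1 ∈ {SC,TSO,PSO}

SC:yes TSO:yes PSO:yes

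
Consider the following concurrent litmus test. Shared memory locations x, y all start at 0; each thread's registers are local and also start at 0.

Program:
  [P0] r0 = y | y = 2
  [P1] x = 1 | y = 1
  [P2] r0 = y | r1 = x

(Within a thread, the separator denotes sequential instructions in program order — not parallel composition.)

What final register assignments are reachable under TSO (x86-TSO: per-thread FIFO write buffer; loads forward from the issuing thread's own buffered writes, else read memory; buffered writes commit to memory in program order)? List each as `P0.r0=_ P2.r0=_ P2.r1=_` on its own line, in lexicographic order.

outcome vector order: (P0.r0,P2.r0,P2.r1)
|TSO outcomes| = 9

P0.r0=0 P2.r0=0 P2.r1=0
P0.r0=0 P2.r0=0 P2.r1=1
P0.r0=0 P2.r0=1 P2.r1=1
P0.r0=0 P2.r0=2 P2.r1=0
P0.r0=0 P2.r0=2 P2.r1=1
P0.r0=1 P2.r0=0 P2.r1=0
P0.r0=1 P2.r0=0 P2.r1=1
P0.r0=1 P2.r0=1 P2.r1=1
P0.r0=1 P2.r0=2 P2.r1=1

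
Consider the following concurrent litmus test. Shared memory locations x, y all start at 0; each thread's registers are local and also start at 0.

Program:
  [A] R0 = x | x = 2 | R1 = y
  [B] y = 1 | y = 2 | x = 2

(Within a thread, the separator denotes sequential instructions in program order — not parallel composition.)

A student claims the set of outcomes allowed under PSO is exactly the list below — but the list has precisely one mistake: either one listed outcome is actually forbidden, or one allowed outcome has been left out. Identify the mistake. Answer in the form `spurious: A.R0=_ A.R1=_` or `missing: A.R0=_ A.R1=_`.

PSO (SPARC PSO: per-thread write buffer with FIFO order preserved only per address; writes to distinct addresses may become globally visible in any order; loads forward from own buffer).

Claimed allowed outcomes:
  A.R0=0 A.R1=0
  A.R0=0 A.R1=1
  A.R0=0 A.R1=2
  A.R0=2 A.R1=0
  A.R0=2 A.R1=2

outcome vector order: (A.R0,A.R1)
[PSO] allowed = {(0,0) (0,1) (0,2) (2,0) (2,1) (2,2)}
PSO∖claimed = {(2,1)}

missing: A.R0=2 A.R1=1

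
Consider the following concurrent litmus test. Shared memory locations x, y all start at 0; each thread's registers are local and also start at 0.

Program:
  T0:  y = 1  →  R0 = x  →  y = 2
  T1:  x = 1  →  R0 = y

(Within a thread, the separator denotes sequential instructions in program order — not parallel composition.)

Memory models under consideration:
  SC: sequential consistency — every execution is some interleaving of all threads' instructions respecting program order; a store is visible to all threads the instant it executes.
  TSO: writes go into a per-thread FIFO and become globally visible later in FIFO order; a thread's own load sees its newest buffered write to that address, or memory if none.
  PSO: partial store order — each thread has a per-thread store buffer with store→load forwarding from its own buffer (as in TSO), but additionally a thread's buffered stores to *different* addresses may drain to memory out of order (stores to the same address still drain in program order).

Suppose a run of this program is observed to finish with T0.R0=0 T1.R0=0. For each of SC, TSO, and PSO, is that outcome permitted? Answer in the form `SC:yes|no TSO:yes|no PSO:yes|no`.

SC:no TSO:yes PSO:yes

outcome vector order: (T0.R0,T1.R0)
[SC] allowed = {0/1; 0/2; 1/0; 1/1; 1/2}
[TSO] allowed = {0/0; 0/1; 0/2; 1/0; 1/1; 1/2}
[PSO] allowed = {0/0; 0/1; 0/2; 1/0; 1/1; 1/2}
target 0/0 ∈ {TSO,PSO}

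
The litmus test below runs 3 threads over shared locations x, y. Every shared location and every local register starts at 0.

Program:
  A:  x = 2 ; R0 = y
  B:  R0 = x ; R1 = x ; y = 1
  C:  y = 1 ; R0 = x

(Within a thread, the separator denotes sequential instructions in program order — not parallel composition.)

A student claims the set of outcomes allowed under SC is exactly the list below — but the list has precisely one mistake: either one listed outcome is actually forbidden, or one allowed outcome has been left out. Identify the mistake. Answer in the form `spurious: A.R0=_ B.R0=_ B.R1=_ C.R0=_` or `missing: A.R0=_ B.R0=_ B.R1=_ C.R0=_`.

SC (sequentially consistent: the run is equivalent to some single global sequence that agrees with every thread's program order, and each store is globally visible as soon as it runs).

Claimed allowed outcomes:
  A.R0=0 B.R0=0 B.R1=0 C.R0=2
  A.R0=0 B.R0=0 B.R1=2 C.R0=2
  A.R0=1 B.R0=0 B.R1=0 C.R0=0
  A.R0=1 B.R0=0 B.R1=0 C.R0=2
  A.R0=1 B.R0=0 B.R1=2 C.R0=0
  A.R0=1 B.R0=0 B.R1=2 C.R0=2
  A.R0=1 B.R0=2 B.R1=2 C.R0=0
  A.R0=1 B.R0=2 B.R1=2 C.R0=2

outcome vector order: (A.R0,B.R0,B.R1,C.R0)
[SC] allowed = {(0,0,0,2), (0,0,2,2), (0,2,2,2), (1,0,0,0), (1,0,0,2), (1,0,2,0), (1,0,2,2), (1,2,2,0), (1,2,2,2)}
SC∖claimed = {(0,2,2,2)}

missing: A.R0=0 B.R0=2 B.R1=2 C.R0=2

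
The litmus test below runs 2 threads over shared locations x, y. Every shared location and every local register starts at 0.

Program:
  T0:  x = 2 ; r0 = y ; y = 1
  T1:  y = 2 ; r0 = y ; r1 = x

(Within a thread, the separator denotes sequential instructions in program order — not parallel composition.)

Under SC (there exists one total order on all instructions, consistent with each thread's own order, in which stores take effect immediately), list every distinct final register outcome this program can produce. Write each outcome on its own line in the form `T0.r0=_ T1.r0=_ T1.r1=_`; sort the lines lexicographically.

outcome vector order: (T0.r0,T1.r0,T1.r1)
|SC outcomes| = 5

T0.r0=0 T1.r0=1 T1.r1=2
T0.r0=0 T1.r0=2 T1.r1=2
T0.r0=2 T1.r0=1 T1.r1=2
T0.r0=2 T1.r0=2 T1.r1=0
T0.r0=2 T1.r0=2 T1.r1=2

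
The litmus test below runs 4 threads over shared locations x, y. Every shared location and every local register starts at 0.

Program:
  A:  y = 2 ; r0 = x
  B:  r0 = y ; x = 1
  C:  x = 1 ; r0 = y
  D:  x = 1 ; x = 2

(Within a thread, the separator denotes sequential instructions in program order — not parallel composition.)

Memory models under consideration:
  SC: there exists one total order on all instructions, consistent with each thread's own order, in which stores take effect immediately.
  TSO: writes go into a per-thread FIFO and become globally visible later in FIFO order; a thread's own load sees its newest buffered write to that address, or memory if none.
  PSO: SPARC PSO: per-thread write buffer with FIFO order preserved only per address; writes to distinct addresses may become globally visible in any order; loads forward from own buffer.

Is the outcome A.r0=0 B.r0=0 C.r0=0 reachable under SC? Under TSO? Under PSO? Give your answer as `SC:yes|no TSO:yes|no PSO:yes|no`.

outcome vector order: (A.r0,B.r0,C.r0)
[SC] allowed = {0/0/2; 0/2/2; 1/0/0; 1/0/2; 1/2/0; 1/2/2; 2/0/0; 2/0/2; 2/2/0; 2/2/2}
[TSO] allowed = {0/0/0; 0/0/2; 0/2/0; 0/2/2; 1/0/0; 1/0/2; 1/2/0; 1/2/2; 2/0/0; 2/0/2; 2/2/0; 2/2/2}
[PSO] allowed = {0/0/0; 0/0/2; 0/2/0; 0/2/2; 1/0/0; 1/0/2; 1/2/0; 1/2/2; 2/0/0; 2/0/2; 2/2/0; 2/2/2}
target 0/0/0 ∈ {TSO,PSO}

SC:no TSO:yes PSO:yes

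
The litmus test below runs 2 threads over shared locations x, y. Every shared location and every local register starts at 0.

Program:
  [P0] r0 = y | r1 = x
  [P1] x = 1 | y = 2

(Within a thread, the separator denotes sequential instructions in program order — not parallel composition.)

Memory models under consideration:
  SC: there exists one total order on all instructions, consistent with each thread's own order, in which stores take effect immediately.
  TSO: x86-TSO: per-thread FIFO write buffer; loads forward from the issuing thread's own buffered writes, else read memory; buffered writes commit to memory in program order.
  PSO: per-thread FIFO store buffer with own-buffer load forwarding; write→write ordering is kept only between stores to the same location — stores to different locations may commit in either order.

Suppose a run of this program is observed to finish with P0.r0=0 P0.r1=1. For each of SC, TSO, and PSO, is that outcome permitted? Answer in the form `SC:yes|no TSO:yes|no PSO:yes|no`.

SC:yes TSO:yes PSO:yes

outcome vector order: (P0.r0,P0.r1)
[SC] allowed = {0/0; 0/1; 2/1}
[TSO] allowed = {0/0; 0/1; 2/1}
[PSO] allowed = {0/0; 0/1; 2/0; 2/1}
target 0/1 ∈ {SC,TSO,PSO}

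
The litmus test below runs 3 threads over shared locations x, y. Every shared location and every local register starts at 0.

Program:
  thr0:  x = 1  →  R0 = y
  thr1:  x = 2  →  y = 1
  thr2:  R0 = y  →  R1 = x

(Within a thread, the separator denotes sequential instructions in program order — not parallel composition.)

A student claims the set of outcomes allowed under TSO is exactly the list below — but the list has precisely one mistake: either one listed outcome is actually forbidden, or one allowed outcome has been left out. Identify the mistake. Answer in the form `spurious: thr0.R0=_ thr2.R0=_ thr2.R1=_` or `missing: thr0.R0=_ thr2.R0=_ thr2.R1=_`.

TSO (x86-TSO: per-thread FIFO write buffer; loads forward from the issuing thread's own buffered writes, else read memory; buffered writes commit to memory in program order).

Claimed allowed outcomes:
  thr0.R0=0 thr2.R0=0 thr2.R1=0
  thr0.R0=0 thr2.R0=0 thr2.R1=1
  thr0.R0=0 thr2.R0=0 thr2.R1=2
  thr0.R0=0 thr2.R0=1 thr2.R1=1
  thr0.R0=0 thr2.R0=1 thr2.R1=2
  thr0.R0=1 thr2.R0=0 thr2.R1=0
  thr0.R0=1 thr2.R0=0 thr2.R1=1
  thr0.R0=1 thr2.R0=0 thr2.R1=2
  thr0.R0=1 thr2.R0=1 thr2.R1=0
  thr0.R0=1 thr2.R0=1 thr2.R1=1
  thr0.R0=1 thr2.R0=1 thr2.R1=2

spurious: thr0.R0=1 thr2.R0=1 thr2.R1=0

outcome vector order: (thr0.R0,thr2.R0,thr2.R1)
TSO: 10 outcomes — {(0,0,0); (0,0,1); (0,0,2); (0,1,1); (0,1,2); (1,0,0); (1,0,1); (1,0,2); (1,1,1); (1,1,2)}
claimed∖TSO = {(1,1,0)}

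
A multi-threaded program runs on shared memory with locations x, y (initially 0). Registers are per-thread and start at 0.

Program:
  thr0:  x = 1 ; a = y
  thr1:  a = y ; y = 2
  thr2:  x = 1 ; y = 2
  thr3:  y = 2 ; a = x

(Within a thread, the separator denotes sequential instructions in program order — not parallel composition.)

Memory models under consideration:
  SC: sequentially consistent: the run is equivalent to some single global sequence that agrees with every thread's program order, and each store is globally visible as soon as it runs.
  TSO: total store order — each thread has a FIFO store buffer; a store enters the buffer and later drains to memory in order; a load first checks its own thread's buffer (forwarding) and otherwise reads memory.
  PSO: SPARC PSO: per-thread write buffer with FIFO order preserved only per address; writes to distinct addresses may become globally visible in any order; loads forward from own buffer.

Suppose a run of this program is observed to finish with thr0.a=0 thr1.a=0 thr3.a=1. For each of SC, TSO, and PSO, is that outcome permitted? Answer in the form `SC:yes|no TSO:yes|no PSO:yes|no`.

outcome vector order: (thr0.a,thr1.a,thr3.a)
SC (6): 001 021 200 201 220 221
TSO (8): 000 001 020 021 200 201 220 221
PSO (8): 000 001 020 021 200 201 220 221
target 001 ∈ {SC,TSO,PSO}

SC:yes TSO:yes PSO:yes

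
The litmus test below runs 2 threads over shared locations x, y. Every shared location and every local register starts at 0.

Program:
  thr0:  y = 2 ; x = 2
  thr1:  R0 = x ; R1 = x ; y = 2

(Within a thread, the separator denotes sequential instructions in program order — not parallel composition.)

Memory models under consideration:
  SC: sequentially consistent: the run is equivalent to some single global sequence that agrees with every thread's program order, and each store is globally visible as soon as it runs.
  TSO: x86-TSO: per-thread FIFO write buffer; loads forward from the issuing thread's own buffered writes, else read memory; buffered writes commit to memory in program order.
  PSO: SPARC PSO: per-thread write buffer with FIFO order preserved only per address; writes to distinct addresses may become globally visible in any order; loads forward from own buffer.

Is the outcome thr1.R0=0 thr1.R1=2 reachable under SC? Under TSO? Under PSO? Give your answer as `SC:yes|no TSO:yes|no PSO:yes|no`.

outcome vector order: (thr1.R0,thr1.R1)
SC (3): 00; 02; 22
TSO (3): 00; 02; 22
PSO (3): 00; 02; 22
target 02 ∈ {SC,TSO,PSO}

SC:yes TSO:yes PSO:yes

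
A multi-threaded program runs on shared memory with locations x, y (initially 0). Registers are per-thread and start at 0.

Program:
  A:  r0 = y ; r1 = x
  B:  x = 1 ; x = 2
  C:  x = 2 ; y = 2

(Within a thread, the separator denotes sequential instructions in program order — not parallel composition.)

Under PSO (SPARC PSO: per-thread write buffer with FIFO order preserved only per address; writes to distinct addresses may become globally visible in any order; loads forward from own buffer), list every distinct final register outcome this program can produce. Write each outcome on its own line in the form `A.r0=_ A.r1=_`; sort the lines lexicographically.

outcome vector order: (A.r0,A.r1)
|PSO outcomes| = 6

A.r0=0 A.r1=0
A.r0=0 A.r1=1
A.r0=0 A.r1=2
A.r0=2 A.r1=0
A.r0=2 A.r1=1
A.r0=2 A.r1=2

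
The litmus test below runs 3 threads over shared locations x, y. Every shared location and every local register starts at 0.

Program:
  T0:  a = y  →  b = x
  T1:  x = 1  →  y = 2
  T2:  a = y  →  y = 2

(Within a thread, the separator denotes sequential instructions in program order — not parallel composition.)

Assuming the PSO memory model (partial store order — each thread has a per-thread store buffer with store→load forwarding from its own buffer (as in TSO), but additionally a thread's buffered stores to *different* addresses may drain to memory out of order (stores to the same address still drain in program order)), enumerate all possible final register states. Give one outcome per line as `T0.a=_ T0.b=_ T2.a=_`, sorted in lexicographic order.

outcome vector order: (T0.a,T0.b,T2.a)
|PSO outcomes| = 8

T0.a=0 T0.b=0 T2.a=0
T0.a=0 T0.b=0 T2.a=2
T0.a=0 T0.b=1 T2.a=0
T0.a=0 T0.b=1 T2.a=2
T0.a=2 T0.b=0 T2.a=0
T0.a=2 T0.b=0 T2.a=2
T0.a=2 T0.b=1 T2.a=0
T0.a=2 T0.b=1 T2.a=2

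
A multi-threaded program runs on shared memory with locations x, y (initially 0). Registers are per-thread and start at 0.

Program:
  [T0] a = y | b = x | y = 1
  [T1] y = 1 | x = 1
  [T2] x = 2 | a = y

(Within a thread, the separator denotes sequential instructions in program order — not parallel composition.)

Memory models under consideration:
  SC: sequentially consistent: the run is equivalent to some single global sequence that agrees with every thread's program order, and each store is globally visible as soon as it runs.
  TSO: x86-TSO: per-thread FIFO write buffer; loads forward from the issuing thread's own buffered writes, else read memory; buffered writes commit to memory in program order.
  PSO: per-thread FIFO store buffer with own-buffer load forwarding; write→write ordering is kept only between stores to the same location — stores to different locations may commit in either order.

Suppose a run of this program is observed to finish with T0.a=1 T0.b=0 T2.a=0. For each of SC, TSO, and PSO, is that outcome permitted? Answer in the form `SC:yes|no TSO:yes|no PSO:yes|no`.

outcome vector order: (T0.a,T0.b,T2.a)
SC (11): 000 001 010 011 020 021 101 110 111 120 121
TSO (12): 000 001 010 011 020 021 100 101 110 111 120 121
PSO (12): 000 001 010 011 020 021 100 101 110 111 120 121
target 100 ∈ {TSO,PSO}

SC:no TSO:yes PSO:yes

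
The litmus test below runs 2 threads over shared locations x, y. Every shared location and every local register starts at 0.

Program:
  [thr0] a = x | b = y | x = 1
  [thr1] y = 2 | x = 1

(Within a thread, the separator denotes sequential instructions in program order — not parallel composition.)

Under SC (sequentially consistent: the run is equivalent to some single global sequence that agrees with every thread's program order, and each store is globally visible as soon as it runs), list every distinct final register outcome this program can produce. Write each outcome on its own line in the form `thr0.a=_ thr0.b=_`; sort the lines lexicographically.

thr0.a=0 thr0.b=0
thr0.a=0 thr0.b=2
thr0.a=1 thr0.b=2

outcome vector order: (thr0.a,thr0.b)
|SC outcomes| = 3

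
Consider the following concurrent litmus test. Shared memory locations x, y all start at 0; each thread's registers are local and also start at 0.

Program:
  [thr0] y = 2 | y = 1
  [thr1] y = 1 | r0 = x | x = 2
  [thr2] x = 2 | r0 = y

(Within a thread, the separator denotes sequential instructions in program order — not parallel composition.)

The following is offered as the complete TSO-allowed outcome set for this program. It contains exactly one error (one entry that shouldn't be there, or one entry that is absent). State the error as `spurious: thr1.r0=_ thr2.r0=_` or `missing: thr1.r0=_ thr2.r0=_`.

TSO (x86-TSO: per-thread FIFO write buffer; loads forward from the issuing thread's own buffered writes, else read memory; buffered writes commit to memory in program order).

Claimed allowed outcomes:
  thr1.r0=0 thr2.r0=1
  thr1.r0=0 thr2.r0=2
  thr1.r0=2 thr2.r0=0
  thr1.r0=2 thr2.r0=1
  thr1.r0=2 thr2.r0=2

missing: thr1.r0=0 thr2.r0=0

outcome vector order: (thr1.r0,thr2.r0)
TSO: 6 outcomes — {<0 0>; <0 1>; <0 2>; <2 0>; <2 1>; <2 2>}
TSO∖claimed = {<0 0>}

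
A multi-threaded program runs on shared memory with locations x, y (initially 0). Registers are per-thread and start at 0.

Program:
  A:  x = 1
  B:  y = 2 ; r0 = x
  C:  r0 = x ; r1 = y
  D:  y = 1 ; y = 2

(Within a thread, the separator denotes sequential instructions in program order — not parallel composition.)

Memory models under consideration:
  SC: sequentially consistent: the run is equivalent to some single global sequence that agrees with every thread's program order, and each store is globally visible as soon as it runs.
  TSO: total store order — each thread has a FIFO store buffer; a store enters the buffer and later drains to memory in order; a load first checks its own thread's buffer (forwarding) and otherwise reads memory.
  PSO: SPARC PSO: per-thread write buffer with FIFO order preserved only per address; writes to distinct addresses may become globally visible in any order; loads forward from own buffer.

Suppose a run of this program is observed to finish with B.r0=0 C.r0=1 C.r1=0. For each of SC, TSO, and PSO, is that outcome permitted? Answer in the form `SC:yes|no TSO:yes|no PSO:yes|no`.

outcome vector order: (B.r0,C.r0,C.r1)
SC: 11 outcomes — {<0 0 0>; <0 0 1>; <0 0 2>; <0 1 1>; <0 1 2>; <1 0 0>; <1 0 1>; <1 0 2>; <1 1 0>; <1 1 1>; <1 1 2>}
TSO: 12 outcomes — {<0 0 0>; <0 0 1>; <0 0 2>; <0 1 0>; <0 1 1>; <0 1 2>; <1 0 0>; <1 0 1>; <1 0 2>; <1 1 0>; <1 1 1>; <1 1 2>}
PSO: 12 outcomes — {<0 0 0>; <0 0 1>; <0 0 2>; <0 1 0>; <0 1 1>; <0 1 2>; <1 0 0>; <1 0 1>; <1 0 2>; <1 1 0>; <1 1 1>; <1 1 2>}
target <0 1 0> ∈ {TSO,PSO}

SC:no TSO:yes PSO:yes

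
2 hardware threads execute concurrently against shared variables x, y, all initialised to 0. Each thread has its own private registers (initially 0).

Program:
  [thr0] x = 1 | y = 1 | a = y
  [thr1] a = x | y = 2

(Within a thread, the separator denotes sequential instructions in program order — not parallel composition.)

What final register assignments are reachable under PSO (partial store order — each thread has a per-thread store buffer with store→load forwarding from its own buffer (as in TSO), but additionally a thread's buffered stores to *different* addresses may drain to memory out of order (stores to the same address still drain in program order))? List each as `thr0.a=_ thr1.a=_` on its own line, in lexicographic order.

outcome vector order: (thr0.a,thr1.a)
|PSO outcomes| = 4

thr0.a=1 thr1.a=0
thr0.a=1 thr1.a=1
thr0.a=2 thr1.a=0
thr0.a=2 thr1.a=1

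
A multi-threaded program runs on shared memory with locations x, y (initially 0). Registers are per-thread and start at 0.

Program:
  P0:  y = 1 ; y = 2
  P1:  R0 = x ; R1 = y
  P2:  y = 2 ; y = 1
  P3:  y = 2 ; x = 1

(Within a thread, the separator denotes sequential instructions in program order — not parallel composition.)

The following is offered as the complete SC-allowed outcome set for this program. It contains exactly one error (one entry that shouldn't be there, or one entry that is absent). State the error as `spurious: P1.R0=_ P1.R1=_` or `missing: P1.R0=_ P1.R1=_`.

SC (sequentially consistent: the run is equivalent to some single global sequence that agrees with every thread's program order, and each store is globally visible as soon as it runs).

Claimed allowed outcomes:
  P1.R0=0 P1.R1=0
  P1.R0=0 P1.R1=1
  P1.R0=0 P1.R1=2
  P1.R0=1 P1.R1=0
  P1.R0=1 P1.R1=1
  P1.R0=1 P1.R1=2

outcome vector order: (P1.R0,P1.R1)
[SC] allowed = {<0 0>, <0 1>, <0 2>, <1 1>, <1 2>}
claimed∖SC = {<1 0>}

spurious: P1.R0=1 P1.R1=0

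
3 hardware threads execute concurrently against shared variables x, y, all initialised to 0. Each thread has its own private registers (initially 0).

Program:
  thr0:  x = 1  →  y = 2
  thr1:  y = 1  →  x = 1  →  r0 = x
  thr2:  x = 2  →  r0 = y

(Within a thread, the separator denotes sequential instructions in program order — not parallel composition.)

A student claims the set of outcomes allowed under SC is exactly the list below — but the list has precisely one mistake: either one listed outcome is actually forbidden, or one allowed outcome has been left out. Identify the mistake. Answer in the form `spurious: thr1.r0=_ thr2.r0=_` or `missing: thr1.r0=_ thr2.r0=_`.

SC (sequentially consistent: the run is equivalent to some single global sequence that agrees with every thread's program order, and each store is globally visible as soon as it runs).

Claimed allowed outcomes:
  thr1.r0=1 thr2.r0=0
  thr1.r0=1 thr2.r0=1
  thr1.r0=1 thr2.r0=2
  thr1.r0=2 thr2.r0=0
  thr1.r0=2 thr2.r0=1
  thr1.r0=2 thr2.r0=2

outcome vector order: (thr1.r0,thr2.r0)
SC: 5 outcomes — {1/0; 1/1; 1/2; 2/1; 2/2}
claimed∖SC = {2/0}

spurious: thr1.r0=2 thr2.r0=0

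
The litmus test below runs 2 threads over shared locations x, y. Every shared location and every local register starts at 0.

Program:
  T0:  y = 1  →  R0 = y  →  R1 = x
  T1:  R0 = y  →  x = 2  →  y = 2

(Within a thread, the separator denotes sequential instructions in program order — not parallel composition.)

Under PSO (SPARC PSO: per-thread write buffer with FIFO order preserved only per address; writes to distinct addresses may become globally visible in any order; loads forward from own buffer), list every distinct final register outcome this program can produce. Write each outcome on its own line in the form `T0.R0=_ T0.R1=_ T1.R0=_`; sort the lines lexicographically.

T0.R0=1 T0.R1=0 T1.R0=0
T0.R0=1 T0.R1=0 T1.R0=1
T0.R0=1 T0.R1=2 T1.R0=0
T0.R0=1 T0.R1=2 T1.R0=1
T0.R0=2 T0.R1=0 T1.R0=0
T0.R0=2 T0.R1=0 T1.R0=1
T0.R0=2 T0.R1=2 T1.R0=0
T0.R0=2 T0.R1=2 T1.R0=1

outcome vector order: (T0.R0,T0.R1,T1.R0)
|PSO outcomes| = 8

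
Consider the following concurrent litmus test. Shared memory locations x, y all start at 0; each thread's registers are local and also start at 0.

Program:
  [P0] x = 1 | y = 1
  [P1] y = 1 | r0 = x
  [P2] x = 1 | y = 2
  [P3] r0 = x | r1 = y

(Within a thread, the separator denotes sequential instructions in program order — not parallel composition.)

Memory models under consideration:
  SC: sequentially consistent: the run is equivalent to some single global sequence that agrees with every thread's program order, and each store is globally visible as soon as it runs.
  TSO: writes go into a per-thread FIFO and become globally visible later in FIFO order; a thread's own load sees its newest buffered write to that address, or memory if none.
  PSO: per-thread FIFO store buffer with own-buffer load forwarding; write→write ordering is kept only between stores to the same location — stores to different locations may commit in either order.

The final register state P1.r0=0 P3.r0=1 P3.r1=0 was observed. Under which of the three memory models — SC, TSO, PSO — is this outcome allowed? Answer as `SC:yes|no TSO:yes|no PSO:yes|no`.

SC:no TSO:yes PSO:yes

outcome vector order: (P1.r0,P3.r0,P3.r1)
SC: 11 outcomes — {0/0/0, 0/0/1, 0/0/2, 0/1/1, 0/1/2, 1/0/0, 1/0/1, 1/0/2, 1/1/0, 1/1/1, 1/1/2}
TSO: 12 outcomes — {0/0/0, 0/0/1, 0/0/2, 0/1/0, 0/1/1, 0/1/2, 1/0/0, 1/0/1, 1/0/2, 1/1/0, 1/1/1, 1/1/2}
PSO: 12 outcomes — {0/0/0, 0/0/1, 0/0/2, 0/1/0, 0/1/1, 0/1/2, 1/0/0, 1/0/1, 1/0/2, 1/1/0, 1/1/1, 1/1/2}
target 0/1/0 ∈ {TSO,PSO}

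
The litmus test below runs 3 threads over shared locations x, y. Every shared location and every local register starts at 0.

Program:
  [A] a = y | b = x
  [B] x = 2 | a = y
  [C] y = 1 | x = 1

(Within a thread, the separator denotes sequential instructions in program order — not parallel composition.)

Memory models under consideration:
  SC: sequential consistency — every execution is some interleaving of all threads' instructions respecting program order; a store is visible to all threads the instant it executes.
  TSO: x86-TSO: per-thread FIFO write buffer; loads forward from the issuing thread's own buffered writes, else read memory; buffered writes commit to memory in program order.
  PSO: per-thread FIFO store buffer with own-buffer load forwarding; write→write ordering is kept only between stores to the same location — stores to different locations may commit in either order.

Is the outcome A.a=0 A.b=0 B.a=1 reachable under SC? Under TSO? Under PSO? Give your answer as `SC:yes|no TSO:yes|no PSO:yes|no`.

SC:yes TSO:yes PSO:yes

outcome vector order: (A.a,A.b,B.a)
[SC] allowed = {(0,0,0), (0,0,1), (0,1,0), (0,1,1), (0,2,0), (0,2,1), (1,0,1), (1,1,0), (1,1,1), (1,2,0), (1,2,1)}
[TSO] allowed = {(0,0,0), (0,0,1), (0,1,0), (0,1,1), (0,2,0), (0,2,1), (1,0,0), (1,0,1), (1,1,0), (1,1,1), (1,2,0), (1,2,1)}
[PSO] allowed = {(0,0,0), (0,0,1), (0,1,0), (0,1,1), (0,2,0), (0,2,1), (1,0,0), (1,0,1), (1,1,0), (1,1,1), (1,2,0), (1,2,1)}
target (0,0,1) ∈ {SC,TSO,PSO}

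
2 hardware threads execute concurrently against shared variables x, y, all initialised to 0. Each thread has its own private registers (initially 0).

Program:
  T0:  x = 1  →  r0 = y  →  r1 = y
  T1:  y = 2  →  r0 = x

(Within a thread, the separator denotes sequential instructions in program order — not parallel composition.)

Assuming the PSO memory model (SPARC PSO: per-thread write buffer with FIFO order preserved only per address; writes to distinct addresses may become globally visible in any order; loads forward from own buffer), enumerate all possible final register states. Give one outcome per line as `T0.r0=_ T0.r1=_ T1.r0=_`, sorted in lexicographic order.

T0.r0=0 T0.r1=0 T1.r0=0
T0.r0=0 T0.r1=0 T1.r0=1
T0.r0=0 T0.r1=2 T1.r0=0
T0.r0=0 T0.r1=2 T1.r0=1
T0.r0=2 T0.r1=2 T1.r0=0
T0.r0=2 T0.r1=2 T1.r0=1

outcome vector order: (T0.r0,T0.r1,T1.r0)
|PSO outcomes| = 6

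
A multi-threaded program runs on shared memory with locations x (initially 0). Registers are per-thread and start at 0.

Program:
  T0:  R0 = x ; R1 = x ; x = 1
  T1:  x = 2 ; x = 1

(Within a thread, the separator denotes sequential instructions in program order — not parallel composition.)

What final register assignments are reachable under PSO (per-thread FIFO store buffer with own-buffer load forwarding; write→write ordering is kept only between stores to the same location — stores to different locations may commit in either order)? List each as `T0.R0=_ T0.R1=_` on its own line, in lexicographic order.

T0.R0=0 T0.R1=0
T0.R0=0 T0.R1=1
T0.R0=0 T0.R1=2
T0.R0=1 T0.R1=1
T0.R0=2 T0.R1=1
T0.R0=2 T0.R1=2

outcome vector order: (T0.R0,T0.R1)
|PSO outcomes| = 6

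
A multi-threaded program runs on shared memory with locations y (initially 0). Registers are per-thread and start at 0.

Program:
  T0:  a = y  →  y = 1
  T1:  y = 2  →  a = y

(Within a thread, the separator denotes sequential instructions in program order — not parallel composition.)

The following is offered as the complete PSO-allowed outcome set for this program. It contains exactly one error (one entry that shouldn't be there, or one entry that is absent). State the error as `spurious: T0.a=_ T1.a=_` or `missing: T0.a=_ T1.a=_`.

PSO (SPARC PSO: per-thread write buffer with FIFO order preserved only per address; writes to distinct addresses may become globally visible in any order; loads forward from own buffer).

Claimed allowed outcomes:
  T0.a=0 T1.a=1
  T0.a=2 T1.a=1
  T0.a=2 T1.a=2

missing: T0.a=0 T1.a=2

outcome vector order: (T0.a,T1.a)
[PSO] allowed = {01; 02; 21; 22}
PSO∖claimed = {02}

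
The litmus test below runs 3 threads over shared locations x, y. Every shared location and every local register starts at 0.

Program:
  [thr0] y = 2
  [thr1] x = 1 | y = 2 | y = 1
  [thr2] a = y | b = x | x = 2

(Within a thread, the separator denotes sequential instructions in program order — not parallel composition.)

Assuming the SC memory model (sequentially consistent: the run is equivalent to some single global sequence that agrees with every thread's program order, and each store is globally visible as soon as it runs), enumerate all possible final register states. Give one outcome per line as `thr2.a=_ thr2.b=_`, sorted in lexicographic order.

thr2.a=0 thr2.b=0
thr2.a=0 thr2.b=1
thr2.a=1 thr2.b=1
thr2.a=2 thr2.b=0
thr2.a=2 thr2.b=1

outcome vector order: (thr2.a,thr2.b)
|SC outcomes| = 5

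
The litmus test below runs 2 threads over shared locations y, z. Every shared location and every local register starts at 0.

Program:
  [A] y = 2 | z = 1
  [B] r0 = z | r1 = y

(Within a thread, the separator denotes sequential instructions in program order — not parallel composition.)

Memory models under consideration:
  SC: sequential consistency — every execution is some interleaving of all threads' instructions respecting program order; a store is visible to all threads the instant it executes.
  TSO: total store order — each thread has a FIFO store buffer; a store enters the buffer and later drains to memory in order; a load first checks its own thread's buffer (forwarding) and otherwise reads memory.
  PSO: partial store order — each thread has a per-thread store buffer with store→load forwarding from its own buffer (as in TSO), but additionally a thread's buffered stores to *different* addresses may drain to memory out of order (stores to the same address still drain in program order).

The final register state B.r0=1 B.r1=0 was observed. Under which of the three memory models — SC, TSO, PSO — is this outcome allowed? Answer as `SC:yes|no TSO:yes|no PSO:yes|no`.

SC:no TSO:no PSO:yes

outcome vector order: (B.r0,B.r1)
SC: 3 outcomes — {(0,0) (0,2) (1,2)}
TSO: 3 outcomes — {(0,0) (0,2) (1,2)}
PSO: 4 outcomes — {(0,0) (0,2) (1,0) (1,2)}
target (1,0) ∈ {PSO}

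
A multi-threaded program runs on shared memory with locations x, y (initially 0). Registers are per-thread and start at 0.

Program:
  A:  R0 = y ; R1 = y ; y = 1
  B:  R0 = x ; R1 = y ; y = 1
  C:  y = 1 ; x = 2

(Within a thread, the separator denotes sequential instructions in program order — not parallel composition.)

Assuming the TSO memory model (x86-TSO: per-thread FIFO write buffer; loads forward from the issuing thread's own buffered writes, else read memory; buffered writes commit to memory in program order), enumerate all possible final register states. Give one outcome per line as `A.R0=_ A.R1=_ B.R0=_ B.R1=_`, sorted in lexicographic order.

A.R0=0 A.R1=0 B.R0=0 B.R1=0
A.R0=0 A.R1=0 B.R0=0 B.R1=1
A.R0=0 A.R1=0 B.R0=2 B.R1=1
A.R0=0 A.R1=1 B.R0=0 B.R1=0
A.R0=0 A.R1=1 B.R0=0 B.R1=1
A.R0=0 A.R1=1 B.R0=2 B.R1=1
A.R0=1 A.R1=1 B.R0=0 B.R1=0
A.R0=1 A.R1=1 B.R0=0 B.R1=1
A.R0=1 A.R1=1 B.R0=2 B.R1=1

outcome vector order: (A.R0,A.R1,B.R0,B.R1)
|TSO outcomes| = 9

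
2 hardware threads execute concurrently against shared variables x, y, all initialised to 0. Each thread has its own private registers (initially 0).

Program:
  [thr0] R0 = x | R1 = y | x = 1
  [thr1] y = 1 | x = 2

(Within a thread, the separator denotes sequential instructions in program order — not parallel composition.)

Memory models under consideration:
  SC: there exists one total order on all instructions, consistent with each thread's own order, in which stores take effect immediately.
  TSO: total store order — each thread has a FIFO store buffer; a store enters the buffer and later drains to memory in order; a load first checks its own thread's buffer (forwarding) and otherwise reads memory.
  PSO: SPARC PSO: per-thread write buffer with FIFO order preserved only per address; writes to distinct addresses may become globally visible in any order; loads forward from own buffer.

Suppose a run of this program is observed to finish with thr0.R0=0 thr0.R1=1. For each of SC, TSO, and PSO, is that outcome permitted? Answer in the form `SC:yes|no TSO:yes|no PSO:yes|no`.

outcome vector order: (thr0.R0,thr0.R1)
under SC → <0 0> <0 1> <2 1>
under TSO → <0 0> <0 1> <2 1>
under PSO → <0 0> <0 1> <2 0> <2 1>
target <0 1> ∈ {SC,TSO,PSO}

SC:yes TSO:yes PSO:yes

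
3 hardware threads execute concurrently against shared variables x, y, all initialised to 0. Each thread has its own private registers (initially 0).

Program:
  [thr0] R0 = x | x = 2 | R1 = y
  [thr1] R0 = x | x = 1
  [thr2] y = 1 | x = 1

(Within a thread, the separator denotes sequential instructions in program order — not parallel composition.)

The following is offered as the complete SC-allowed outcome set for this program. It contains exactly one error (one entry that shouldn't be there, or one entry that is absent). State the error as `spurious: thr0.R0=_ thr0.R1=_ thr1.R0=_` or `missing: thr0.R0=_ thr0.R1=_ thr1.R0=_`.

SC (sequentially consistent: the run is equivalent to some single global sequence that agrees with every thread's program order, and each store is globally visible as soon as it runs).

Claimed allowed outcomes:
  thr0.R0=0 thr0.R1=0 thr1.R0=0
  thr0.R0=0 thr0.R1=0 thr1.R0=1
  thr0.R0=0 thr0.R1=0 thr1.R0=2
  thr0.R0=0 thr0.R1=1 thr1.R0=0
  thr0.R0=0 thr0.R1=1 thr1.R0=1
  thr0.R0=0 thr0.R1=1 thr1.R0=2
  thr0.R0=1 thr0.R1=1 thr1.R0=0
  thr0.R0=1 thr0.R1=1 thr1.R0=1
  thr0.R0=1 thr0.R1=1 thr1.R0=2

missing: thr0.R0=1 thr0.R1=0 thr1.R0=0

outcome vector order: (thr0.R0,thr0.R1,thr1.R0)
[SC] allowed = {<0 0 0>; <0 0 1>; <0 0 2>; <0 1 0>; <0 1 1>; <0 1 2>; <1 0 0>; <1 1 0>; <1 1 1>; <1 1 2>}
SC∖claimed = {<1 0 0>}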